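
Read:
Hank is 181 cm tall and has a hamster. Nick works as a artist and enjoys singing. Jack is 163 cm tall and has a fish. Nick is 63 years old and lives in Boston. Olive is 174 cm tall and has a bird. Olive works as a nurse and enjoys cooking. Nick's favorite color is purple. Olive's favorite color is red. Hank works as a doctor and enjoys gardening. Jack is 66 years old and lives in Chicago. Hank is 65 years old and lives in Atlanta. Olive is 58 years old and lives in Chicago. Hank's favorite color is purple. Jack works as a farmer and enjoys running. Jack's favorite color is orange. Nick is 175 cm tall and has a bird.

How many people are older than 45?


Filter: 4

4


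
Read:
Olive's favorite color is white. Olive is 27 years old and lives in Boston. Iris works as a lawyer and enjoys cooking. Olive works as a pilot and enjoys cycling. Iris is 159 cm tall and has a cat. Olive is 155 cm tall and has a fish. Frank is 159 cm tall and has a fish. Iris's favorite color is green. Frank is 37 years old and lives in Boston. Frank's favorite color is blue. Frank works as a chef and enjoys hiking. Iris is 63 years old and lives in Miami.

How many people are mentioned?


People: Iris, Frank, Olive. Count = 3

3


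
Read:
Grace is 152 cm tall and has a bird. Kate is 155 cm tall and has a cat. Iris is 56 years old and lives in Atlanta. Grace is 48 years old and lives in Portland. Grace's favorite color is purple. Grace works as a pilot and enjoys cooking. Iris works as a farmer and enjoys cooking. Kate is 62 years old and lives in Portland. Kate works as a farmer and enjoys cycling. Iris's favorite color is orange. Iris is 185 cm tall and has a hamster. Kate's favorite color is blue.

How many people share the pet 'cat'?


Count: 1

1


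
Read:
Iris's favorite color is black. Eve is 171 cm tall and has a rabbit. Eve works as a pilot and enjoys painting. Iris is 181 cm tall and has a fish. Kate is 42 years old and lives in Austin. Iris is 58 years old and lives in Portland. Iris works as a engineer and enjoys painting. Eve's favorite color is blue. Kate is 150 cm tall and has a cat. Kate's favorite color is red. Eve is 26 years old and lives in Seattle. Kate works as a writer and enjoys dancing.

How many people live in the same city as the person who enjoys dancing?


Person with hobby dancing is Kate, city Austin. Count = 1

1


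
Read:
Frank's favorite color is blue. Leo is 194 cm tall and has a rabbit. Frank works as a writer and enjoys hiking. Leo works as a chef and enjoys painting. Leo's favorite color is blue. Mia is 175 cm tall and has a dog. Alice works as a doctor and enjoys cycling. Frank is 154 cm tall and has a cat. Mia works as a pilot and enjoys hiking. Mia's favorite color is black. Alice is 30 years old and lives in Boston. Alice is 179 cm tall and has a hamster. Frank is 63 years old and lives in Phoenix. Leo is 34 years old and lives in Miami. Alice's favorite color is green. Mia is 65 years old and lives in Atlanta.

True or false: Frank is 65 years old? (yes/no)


Frank is actually 63. no

no


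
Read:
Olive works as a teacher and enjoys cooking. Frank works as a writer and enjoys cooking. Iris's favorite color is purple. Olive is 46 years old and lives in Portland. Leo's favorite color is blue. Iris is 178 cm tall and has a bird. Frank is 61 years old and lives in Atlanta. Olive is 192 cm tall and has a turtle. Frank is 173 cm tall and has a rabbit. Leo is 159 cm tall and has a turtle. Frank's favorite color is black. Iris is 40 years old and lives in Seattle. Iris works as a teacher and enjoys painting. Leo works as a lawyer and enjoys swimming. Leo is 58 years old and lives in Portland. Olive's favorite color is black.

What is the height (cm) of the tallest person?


Tallest: Olive at 192 cm

192


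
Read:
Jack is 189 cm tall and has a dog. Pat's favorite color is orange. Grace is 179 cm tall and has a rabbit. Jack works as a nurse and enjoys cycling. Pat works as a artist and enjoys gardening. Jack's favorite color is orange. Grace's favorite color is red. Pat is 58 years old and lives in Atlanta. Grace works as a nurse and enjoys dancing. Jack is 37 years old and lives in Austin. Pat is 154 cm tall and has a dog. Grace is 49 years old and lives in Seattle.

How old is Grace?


Grace is 49 years old

49


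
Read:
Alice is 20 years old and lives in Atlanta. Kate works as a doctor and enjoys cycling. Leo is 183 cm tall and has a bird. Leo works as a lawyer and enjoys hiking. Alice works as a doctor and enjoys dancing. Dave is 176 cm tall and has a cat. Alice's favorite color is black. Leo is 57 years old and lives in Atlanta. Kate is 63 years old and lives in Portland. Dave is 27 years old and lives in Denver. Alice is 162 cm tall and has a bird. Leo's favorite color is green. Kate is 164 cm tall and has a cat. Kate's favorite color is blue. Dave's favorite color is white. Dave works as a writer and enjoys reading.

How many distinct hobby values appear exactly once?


Unique hobby values: 4

4


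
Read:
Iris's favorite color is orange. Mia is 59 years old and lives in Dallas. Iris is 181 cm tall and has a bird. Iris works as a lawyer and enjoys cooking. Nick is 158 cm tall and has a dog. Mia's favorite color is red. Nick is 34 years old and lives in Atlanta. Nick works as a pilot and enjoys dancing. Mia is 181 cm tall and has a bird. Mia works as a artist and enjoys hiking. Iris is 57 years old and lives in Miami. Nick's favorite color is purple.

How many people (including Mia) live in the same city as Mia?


Mia lives in Dallas. Count = 1

1


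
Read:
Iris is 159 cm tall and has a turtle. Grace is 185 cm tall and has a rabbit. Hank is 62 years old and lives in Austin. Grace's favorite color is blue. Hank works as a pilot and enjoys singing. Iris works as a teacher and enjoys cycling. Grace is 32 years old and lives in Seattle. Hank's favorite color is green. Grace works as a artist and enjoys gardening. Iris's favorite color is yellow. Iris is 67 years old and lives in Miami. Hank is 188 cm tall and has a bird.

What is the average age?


Sum=161, n=3, avg=53.67

53.67


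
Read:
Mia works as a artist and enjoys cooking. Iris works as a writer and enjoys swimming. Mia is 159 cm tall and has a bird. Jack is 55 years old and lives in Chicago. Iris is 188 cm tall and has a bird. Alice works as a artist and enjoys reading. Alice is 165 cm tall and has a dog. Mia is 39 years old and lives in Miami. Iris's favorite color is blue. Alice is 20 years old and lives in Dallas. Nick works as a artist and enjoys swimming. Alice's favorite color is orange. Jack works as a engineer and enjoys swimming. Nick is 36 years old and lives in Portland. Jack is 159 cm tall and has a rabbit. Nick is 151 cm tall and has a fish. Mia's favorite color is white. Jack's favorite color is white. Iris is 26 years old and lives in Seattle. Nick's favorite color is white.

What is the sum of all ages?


55+39+36+20+26 = 176

176


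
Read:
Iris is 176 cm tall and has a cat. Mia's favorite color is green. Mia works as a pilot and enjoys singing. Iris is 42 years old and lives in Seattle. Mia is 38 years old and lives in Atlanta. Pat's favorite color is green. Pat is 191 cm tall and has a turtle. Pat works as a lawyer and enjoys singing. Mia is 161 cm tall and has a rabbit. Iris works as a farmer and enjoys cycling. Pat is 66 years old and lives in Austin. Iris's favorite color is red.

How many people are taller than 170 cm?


Taller than 170: 2

2


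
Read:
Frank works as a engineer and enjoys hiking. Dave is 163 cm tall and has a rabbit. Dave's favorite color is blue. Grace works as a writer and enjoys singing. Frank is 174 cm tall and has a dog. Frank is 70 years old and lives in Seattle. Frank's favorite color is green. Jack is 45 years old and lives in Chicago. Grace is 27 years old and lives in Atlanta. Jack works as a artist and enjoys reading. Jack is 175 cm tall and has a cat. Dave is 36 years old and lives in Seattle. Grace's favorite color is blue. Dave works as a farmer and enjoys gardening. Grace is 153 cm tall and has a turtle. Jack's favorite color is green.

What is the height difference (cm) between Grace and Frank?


|153 - 174| = 21

21


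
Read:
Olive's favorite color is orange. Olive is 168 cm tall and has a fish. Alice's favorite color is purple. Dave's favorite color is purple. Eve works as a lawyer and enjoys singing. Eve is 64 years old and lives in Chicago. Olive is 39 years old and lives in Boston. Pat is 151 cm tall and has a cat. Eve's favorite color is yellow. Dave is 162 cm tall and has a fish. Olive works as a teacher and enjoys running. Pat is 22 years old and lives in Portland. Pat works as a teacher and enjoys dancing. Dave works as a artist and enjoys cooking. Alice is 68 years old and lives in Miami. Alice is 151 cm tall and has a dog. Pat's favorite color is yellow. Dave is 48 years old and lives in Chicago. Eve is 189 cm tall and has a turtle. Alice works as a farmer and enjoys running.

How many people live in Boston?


Count in Boston: 1

1


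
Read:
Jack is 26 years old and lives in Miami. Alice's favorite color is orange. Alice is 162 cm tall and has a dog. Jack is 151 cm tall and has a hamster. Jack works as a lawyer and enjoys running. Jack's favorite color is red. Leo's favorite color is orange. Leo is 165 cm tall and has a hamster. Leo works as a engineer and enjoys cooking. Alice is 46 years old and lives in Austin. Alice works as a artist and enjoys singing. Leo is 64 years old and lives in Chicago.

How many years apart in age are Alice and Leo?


46 vs 64, diff = 18

18


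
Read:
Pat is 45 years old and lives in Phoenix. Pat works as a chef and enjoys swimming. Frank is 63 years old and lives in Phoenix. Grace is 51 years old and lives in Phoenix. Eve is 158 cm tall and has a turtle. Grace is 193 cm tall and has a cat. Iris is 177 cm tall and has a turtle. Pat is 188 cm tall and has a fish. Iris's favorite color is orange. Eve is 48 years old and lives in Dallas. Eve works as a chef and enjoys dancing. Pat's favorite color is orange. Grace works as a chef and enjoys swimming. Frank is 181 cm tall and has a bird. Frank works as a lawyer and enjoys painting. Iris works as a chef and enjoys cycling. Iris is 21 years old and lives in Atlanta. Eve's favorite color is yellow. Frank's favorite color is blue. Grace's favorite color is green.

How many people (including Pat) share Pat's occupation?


Pat is a chef. Count = 4

4


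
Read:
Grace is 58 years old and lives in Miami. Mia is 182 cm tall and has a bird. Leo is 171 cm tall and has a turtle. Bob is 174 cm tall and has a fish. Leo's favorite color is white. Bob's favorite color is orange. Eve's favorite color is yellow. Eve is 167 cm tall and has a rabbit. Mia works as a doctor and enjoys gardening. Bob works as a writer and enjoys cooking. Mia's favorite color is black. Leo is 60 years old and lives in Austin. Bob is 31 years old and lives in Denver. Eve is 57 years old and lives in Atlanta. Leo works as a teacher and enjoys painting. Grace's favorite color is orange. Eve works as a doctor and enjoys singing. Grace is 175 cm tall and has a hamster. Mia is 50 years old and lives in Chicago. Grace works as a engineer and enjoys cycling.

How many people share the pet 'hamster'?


Count: 1

1


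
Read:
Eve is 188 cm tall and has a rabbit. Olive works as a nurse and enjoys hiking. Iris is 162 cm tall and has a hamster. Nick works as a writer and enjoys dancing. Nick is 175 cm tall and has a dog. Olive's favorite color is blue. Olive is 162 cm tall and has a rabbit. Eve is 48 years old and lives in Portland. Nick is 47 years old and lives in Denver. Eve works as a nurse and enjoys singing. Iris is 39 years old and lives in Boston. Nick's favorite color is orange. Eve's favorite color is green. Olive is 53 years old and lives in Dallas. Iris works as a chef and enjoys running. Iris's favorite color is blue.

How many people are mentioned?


People: Nick, Iris, Eve, Olive. Count = 4

4


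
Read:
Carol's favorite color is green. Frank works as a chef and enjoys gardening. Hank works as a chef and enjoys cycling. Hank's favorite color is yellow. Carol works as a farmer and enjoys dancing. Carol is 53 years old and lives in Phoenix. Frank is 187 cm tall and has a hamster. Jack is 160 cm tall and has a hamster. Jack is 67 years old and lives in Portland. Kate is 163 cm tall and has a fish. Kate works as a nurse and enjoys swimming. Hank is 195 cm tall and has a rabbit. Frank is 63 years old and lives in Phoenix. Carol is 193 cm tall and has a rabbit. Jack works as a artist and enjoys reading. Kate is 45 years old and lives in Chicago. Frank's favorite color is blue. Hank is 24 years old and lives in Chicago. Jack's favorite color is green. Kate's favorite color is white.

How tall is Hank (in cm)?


Hank is 195 cm tall

195


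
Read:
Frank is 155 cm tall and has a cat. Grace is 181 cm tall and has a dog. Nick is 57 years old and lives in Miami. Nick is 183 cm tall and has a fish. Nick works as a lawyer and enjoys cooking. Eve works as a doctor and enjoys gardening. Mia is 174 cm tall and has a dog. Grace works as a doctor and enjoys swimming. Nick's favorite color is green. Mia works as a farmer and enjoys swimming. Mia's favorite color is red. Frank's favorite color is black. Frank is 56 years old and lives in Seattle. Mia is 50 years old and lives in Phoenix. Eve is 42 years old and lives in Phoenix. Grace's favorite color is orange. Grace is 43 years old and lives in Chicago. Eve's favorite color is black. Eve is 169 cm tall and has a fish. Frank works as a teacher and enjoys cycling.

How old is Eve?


Eve is 42 years old

42


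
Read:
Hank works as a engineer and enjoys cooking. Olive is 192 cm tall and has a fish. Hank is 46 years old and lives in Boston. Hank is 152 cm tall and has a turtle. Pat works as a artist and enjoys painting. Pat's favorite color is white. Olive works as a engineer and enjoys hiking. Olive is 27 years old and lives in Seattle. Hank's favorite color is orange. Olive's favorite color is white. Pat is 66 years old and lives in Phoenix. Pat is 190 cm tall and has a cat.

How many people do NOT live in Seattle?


Not in Seattle: 2

2


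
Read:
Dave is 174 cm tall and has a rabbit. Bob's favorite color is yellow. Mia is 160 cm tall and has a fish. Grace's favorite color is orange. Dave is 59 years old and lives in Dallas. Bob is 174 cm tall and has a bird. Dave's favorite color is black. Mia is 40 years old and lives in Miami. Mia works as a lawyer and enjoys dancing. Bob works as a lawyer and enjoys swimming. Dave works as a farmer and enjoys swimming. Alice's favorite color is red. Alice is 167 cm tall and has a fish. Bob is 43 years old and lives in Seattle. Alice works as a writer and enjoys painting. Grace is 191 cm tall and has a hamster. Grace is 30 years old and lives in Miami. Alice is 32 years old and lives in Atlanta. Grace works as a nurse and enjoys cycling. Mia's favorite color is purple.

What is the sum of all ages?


59+32+40+30+43 = 204

204


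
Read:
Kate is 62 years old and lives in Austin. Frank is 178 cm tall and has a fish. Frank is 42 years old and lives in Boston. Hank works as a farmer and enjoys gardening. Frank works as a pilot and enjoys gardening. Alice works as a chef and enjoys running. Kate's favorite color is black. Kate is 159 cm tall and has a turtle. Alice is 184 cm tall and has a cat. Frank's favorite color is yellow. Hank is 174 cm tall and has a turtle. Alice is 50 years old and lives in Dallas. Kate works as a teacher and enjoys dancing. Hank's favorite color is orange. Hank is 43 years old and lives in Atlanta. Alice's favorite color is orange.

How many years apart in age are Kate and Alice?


62 vs 50, diff = 12

12


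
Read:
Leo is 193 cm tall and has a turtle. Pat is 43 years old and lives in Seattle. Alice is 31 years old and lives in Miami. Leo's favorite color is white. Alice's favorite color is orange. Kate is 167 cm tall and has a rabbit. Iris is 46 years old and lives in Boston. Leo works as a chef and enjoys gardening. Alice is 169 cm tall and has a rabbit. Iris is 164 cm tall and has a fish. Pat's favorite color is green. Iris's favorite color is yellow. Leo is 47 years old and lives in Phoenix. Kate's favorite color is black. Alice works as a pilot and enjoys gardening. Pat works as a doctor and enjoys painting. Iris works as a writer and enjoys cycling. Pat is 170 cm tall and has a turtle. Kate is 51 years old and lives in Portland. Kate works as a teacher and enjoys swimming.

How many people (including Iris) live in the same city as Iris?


Iris lives in Boston. Count = 1

1


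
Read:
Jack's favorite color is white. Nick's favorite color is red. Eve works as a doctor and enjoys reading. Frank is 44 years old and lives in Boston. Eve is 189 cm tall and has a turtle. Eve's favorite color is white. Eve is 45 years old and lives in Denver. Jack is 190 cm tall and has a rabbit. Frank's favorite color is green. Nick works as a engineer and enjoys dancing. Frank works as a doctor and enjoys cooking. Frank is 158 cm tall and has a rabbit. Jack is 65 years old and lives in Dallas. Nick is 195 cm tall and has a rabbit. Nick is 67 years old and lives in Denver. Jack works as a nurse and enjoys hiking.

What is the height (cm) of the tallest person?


Tallest: Nick at 195 cm

195


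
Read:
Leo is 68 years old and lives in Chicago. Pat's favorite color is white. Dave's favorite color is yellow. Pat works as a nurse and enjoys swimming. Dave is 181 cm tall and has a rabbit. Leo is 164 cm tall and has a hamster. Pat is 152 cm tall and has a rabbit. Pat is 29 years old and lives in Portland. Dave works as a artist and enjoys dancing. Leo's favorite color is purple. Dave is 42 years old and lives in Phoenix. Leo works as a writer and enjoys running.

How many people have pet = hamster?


Count: 1

1


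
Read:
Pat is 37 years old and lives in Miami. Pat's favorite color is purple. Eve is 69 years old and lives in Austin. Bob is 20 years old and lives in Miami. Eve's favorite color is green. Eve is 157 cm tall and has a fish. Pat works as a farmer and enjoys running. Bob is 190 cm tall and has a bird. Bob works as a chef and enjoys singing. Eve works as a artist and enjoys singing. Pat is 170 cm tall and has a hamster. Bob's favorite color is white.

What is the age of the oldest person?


Oldest: Eve at 69

69


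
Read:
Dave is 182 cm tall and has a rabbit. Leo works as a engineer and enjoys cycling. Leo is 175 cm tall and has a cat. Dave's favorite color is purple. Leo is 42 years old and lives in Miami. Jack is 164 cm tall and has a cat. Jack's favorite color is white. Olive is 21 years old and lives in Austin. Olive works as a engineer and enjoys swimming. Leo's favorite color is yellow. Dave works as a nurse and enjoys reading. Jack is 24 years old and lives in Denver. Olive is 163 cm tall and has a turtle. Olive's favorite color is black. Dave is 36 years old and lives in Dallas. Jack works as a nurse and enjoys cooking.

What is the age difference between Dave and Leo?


|36 - 42| = 6

6


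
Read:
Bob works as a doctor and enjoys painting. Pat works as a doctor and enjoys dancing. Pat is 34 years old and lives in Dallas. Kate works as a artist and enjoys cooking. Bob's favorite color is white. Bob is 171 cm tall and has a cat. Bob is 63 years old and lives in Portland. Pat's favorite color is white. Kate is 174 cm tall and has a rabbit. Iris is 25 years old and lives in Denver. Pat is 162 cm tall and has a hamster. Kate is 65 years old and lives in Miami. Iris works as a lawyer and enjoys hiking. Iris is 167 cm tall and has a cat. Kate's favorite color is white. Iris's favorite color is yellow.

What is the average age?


Sum=187, n=4, avg=46.75

46.75


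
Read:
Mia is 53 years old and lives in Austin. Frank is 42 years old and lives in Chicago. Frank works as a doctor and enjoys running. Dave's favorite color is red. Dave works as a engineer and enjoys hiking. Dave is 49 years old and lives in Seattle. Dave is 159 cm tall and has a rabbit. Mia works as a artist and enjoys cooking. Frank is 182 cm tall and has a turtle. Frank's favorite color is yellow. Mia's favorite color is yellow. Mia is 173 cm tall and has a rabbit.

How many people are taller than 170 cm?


Taller than 170: 2

2


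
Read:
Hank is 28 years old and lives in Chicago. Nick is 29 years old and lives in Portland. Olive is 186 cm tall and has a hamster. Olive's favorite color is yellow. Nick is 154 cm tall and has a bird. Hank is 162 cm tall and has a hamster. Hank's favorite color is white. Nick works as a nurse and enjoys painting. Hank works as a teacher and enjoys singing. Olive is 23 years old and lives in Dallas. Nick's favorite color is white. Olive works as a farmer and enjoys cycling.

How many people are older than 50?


Filter: 0

0


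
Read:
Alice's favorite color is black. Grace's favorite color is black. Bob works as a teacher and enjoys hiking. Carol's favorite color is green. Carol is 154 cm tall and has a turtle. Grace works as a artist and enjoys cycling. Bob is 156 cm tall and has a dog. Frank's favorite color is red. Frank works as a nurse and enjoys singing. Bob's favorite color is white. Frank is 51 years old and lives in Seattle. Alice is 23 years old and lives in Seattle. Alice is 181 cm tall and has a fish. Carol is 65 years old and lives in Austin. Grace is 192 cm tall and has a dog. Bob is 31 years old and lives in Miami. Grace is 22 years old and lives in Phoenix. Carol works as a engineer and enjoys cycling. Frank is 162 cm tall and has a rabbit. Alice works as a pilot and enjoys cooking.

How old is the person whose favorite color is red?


Person with favorite color=red is Frank, age 51

51


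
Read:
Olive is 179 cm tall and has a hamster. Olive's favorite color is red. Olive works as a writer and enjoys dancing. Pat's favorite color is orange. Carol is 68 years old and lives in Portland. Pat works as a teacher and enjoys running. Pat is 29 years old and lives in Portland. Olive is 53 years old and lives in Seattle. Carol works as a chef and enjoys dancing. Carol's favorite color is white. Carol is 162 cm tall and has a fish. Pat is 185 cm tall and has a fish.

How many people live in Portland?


Count in Portland: 2

2


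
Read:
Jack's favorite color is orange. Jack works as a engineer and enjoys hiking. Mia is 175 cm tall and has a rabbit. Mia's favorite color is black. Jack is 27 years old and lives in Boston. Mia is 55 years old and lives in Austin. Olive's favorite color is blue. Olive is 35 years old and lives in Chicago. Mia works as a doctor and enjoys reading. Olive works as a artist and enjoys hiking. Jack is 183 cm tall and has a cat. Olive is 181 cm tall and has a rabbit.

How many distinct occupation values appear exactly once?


Unique occupation values: 3

3


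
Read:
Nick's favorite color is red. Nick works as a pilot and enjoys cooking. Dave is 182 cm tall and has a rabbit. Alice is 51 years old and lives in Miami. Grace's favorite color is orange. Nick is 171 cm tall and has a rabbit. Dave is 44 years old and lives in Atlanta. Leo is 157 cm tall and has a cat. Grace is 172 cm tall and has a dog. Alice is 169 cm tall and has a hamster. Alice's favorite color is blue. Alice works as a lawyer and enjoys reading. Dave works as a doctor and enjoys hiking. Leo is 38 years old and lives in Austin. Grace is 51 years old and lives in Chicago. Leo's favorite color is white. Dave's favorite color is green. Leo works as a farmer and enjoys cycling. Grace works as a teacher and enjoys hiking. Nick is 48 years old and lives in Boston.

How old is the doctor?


The doctor is Dave, age 44

44


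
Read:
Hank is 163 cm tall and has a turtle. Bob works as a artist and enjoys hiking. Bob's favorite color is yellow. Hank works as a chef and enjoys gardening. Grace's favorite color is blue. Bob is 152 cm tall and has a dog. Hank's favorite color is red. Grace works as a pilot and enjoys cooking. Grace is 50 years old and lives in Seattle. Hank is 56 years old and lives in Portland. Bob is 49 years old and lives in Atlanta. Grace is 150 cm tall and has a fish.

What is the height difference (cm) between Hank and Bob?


|163 - 152| = 11

11


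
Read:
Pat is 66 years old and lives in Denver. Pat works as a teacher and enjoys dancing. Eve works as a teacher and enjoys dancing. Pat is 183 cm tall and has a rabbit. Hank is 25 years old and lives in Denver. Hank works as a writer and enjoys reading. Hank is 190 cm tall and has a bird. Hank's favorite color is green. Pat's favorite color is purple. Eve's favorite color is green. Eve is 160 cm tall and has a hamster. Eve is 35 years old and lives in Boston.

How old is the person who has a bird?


Person with bird is Hank, age 25

25


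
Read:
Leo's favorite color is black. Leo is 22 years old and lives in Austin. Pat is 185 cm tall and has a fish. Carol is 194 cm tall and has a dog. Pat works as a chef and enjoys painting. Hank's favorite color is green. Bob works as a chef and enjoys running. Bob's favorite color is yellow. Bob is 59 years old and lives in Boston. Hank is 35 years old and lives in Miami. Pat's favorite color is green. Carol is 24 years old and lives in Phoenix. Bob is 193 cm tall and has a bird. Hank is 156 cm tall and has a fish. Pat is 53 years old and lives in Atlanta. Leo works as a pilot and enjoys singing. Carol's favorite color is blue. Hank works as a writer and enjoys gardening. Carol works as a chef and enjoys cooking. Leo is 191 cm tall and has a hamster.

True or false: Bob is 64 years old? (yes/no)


Bob is actually 59. no

no


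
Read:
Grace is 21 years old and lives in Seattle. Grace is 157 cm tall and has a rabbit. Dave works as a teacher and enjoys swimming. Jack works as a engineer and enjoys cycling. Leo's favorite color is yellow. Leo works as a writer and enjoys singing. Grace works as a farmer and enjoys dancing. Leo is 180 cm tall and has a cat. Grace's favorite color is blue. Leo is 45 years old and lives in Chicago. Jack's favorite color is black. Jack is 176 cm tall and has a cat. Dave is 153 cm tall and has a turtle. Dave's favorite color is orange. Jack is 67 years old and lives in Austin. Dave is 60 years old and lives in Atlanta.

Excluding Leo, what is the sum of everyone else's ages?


Sum (excluding Leo): 148

148


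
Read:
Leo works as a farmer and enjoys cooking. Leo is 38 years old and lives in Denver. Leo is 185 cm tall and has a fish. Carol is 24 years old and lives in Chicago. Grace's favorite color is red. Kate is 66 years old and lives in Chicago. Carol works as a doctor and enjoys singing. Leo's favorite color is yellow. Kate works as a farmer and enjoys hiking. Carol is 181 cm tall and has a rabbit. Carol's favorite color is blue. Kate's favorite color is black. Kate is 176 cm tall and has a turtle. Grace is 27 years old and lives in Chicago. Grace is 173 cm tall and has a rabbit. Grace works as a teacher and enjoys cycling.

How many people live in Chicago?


Count in Chicago: 3

3


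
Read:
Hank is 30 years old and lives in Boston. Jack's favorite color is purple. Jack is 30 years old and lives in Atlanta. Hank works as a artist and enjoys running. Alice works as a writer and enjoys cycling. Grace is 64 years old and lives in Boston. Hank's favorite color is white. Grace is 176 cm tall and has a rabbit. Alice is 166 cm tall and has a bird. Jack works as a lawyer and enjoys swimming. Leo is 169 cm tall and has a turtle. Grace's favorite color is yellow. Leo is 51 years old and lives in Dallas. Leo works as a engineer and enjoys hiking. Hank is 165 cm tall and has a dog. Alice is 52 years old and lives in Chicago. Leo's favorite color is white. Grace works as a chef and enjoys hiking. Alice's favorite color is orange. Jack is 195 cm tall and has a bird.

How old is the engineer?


The engineer is Leo, age 51

51


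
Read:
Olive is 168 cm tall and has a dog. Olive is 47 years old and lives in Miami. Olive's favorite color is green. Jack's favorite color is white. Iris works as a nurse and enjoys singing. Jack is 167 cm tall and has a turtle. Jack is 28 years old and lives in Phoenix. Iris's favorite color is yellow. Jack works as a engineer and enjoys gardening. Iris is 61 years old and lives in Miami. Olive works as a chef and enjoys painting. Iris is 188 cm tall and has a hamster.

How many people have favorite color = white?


Count: 1

1


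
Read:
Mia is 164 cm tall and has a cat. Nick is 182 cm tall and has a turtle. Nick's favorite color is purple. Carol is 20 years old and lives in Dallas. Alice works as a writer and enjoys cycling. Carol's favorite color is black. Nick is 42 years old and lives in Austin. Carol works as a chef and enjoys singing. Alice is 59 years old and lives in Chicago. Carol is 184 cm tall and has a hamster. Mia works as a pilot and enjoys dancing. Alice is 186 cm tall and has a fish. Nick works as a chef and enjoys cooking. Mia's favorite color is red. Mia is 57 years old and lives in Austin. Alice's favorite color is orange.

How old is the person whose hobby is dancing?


Person with hobby=dancing is Mia, age 57

57


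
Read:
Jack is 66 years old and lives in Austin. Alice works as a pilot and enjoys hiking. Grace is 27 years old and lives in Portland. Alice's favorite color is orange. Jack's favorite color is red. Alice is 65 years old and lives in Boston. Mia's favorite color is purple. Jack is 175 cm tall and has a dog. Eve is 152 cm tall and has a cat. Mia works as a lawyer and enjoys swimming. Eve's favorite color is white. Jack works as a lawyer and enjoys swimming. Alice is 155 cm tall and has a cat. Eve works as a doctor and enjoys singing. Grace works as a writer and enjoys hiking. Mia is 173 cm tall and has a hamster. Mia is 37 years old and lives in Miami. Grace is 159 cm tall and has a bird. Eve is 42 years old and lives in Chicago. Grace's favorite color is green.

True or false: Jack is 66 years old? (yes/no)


Jack is actually 66. yes

yes


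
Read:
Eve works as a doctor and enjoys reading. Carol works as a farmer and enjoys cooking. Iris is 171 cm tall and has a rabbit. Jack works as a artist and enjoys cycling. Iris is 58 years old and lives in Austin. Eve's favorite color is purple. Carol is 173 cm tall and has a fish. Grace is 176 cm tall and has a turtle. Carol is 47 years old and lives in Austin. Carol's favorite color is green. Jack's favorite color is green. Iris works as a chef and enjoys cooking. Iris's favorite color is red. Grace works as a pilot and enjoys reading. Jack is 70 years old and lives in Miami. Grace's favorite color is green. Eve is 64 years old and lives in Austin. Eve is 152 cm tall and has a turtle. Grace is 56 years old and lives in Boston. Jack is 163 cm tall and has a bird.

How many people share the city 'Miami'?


Count: 1

1


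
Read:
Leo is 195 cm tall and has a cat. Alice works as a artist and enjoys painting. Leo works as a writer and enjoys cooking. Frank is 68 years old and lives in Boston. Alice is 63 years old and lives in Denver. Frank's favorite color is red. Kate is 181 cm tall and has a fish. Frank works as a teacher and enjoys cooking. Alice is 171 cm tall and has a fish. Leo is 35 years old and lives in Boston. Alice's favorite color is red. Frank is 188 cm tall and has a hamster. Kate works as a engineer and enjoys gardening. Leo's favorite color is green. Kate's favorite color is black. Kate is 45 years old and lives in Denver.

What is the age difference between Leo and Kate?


|35 - 45| = 10

10


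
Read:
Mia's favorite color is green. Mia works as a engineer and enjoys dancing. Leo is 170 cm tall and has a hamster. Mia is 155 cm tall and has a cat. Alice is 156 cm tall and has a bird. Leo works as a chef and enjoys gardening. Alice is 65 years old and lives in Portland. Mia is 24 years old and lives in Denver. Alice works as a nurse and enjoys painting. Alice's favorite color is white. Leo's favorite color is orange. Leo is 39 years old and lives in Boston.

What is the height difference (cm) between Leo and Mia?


|170 - 155| = 15

15


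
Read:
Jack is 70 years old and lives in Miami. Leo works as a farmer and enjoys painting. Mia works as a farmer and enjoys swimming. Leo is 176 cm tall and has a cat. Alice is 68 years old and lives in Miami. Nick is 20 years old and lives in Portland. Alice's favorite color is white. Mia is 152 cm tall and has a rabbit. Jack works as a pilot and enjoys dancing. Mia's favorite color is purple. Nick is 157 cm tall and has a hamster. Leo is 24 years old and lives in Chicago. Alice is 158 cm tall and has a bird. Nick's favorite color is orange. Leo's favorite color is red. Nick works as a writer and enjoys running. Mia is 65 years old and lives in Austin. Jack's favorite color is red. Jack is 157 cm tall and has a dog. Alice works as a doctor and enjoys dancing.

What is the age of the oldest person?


Oldest: Jack at 70

70


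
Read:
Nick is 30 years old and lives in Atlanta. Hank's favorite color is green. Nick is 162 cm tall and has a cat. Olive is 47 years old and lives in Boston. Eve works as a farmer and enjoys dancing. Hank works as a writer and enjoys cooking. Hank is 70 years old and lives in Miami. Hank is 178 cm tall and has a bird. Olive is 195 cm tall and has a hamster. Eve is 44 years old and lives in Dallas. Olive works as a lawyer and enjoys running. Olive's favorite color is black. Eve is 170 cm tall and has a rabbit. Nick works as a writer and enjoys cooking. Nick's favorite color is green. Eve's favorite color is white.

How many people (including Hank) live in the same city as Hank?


Hank lives in Miami. Count = 1

1


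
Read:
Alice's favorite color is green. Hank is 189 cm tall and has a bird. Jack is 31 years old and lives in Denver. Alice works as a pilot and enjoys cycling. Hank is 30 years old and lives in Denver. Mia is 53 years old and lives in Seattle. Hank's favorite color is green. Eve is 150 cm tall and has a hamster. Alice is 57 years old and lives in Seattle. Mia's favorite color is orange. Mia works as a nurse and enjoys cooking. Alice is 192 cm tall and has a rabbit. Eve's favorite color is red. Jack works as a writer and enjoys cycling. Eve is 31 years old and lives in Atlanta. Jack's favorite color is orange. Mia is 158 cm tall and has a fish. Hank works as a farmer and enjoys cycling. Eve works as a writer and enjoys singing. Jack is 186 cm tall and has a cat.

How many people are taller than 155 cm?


Taller than 155: 4

4


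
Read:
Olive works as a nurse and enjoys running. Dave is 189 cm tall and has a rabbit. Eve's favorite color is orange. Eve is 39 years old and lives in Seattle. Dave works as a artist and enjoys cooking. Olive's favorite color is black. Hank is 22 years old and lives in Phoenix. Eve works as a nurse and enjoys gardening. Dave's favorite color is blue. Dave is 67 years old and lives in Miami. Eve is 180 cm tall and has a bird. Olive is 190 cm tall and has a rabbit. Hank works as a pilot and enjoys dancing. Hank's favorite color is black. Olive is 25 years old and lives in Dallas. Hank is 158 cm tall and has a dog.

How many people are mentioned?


People: Hank, Eve, Olive, Dave. Count = 4

4


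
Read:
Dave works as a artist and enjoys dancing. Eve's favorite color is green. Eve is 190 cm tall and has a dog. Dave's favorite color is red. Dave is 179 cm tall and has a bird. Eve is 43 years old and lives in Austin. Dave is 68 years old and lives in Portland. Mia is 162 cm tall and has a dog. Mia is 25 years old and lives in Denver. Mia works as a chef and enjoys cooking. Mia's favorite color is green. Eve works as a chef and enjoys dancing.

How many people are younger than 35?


Filter: 1

1


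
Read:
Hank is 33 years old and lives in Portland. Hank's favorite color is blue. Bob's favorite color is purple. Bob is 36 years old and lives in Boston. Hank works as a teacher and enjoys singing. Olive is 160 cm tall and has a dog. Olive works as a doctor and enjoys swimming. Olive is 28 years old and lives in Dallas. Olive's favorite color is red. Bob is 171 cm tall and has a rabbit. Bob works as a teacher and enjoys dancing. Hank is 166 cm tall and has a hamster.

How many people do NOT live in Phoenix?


Not in Phoenix: 3

3


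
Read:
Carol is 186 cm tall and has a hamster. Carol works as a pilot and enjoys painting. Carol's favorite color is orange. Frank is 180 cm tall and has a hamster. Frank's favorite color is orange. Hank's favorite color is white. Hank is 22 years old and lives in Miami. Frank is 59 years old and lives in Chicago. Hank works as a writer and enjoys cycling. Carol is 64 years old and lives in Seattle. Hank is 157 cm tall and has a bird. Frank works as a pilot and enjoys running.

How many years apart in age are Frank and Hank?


59 vs 22, diff = 37

37


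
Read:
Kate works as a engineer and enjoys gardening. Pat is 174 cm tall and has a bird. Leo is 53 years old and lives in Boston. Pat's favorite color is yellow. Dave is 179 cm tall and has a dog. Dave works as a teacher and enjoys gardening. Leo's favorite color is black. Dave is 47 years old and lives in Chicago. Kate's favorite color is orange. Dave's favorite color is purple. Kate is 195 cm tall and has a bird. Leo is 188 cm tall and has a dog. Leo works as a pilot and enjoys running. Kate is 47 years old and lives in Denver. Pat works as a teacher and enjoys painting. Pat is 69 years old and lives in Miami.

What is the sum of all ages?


69+47+53+47 = 216

216


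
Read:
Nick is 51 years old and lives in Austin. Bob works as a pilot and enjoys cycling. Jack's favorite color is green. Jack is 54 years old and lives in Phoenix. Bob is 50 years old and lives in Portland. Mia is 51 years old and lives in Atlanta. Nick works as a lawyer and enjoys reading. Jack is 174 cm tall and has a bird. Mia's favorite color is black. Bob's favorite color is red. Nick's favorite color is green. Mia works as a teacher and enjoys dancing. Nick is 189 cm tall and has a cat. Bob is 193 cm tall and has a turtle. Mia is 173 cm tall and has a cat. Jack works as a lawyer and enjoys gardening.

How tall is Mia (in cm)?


Mia is 173 cm tall

173


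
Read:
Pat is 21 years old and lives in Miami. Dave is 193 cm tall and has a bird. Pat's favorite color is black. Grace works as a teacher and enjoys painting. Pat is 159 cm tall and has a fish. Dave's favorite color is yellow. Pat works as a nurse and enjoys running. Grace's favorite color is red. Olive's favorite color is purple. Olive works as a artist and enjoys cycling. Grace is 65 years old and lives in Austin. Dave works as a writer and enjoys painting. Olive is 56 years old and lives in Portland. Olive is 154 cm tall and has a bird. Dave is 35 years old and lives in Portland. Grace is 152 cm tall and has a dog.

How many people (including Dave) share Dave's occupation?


Dave is a writer. Count = 1

1


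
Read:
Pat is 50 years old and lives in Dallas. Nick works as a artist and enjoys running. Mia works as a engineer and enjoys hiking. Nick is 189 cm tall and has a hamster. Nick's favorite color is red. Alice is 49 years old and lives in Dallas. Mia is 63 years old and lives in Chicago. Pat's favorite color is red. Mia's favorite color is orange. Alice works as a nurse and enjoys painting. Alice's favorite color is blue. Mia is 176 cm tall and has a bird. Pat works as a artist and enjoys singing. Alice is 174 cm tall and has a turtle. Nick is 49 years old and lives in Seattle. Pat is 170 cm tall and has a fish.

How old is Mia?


Mia is 63 years old

63


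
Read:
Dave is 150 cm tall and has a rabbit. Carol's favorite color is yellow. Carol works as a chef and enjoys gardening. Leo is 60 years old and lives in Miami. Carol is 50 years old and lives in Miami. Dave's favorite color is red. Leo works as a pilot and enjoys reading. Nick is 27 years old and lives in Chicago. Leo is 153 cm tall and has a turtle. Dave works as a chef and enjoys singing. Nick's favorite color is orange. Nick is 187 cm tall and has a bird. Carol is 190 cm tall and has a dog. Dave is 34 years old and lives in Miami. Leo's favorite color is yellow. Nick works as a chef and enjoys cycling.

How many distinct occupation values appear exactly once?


Unique occupation values: 1

1
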